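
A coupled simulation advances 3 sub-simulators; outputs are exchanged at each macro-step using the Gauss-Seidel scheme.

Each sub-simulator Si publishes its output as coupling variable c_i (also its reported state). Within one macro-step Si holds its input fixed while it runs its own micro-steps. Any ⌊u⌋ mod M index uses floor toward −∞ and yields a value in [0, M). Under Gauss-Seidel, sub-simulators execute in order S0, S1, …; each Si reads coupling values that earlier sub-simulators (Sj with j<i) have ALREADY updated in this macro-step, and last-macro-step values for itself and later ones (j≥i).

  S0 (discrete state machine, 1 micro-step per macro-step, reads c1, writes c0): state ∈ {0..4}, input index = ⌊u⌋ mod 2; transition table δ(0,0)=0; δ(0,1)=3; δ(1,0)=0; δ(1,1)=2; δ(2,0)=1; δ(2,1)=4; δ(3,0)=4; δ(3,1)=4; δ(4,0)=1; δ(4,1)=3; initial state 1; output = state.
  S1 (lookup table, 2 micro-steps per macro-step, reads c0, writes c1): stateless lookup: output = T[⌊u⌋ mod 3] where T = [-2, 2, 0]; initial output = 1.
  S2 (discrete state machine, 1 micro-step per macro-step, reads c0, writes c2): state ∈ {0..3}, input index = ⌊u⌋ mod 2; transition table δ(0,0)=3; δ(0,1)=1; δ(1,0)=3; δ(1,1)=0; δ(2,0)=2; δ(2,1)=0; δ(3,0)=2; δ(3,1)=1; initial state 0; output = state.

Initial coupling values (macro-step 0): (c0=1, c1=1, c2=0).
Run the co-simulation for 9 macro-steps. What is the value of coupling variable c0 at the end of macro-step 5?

macro 1: S0 reads c1=1 → after 1×micro: 2; S1 reads c0=2 → after 2×micro: 0; S2 reads c0=2 → after 1×micro: 3 ⇒ (c0=2, c1=0, c2=3)
macro 2: S0 reads c1=0 → after 1×micro: 1; S1 reads c0=1 → after 2×micro: 2; S2 reads c0=1 → after 1×micro: 1 ⇒ (c0=1, c1=2, c2=1)
macro 3: S0 reads c1=2 → after 1×micro: 0; S1 reads c0=0 → after 2×micro: -2; S2 reads c0=0 → after 1×micro: 3 ⇒ (c0=0, c1=-2, c2=3)
macro 4: S0 reads c1=-2 → after 1×micro: 0; S1 reads c0=0 → after 2×micro: -2; S2 reads c0=0 → after 1×micro: 2 ⇒ (c0=0, c1=-2, c2=2)
macro 5: S0 reads c1=-2 → after 1×micro: 0; S1 reads c0=0 → after 2×micro: -2; S2 reads c0=0 → after 1×micro: 2 ⇒ (c0=0, c1=-2, c2=2)
macro 6: S0 reads c1=-2 → after 1×micro: 0; S1 reads c0=0 → after 2×micro: -2; S2 reads c0=0 → after 1×micro: 2 ⇒ (c0=0, c1=-2, c2=2)
macro 7: S0 reads c1=-2 → after 1×micro: 0; S1 reads c0=0 → after 2×micro: -2; S2 reads c0=0 → after 1×micro: 2 ⇒ (c0=0, c1=-2, c2=2)
macro 8: S0 reads c1=-2 → after 1×micro: 0; S1 reads c0=0 → after 2×micro: -2; S2 reads c0=0 → after 1×micro: 2 ⇒ (c0=0, c1=-2, c2=2)
macro 9: S0 reads c1=-2 → after 1×micro: 0; S1 reads c0=0 → after 2×micro: -2; S2 reads c0=0 → after 1×micro: 2 ⇒ (c0=0, c1=-2, c2=2)

c0 at macro-step 5 = 0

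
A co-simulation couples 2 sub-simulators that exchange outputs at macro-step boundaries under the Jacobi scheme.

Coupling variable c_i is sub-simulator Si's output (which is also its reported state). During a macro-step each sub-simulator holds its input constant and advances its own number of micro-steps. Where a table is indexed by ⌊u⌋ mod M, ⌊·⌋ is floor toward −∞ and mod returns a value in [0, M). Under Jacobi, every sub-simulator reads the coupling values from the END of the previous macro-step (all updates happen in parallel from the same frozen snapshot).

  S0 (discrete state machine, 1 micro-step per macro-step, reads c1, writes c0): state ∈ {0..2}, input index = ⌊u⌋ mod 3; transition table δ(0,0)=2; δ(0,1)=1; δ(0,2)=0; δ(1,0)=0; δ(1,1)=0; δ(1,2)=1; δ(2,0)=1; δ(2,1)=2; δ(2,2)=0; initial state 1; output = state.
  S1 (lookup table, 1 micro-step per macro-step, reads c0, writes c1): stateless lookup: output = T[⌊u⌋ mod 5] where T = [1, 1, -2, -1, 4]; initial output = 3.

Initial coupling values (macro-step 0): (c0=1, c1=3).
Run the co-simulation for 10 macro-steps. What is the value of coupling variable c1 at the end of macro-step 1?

macro 1: S0 reads c1=3 → after 1×micro: 0; S1 reads c0=1 → after 1×micro: 1 ⇒ (c0=0, c1=1)
macro 2: S0 reads c1=1 → after 1×micro: 1; S1 reads c0=0 → after 1×micro: 1 ⇒ (c0=1, c1=1)
macro 3: S0 reads c1=1 → after 1×micro: 0; S1 reads c0=1 → after 1×micro: 1 ⇒ (c0=0, c1=1)
macro 4: S0 reads c1=1 → after 1×micro: 1; S1 reads c0=0 → after 1×micro: 1 ⇒ (c0=1, c1=1)
macro 5: S0 reads c1=1 → after 1×micro: 0; S1 reads c0=1 → after 1×micro: 1 ⇒ (c0=0, c1=1)
macro 6: S0 reads c1=1 → after 1×micro: 1; S1 reads c0=0 → after 1×micro: 1 ⇒ (c0=1, c1=1)
macro 7: S0 reads c1=1 → after 1×micro: 0; S1 reads c0=1 → after 1×micro: 1 ⇒ (c0=0, c1=1)
macro 8: S0 reads c1=1 → after 1×micro: 1; S1 reads c0=0 → after 1×micro: 1 ⇒ (c0=1, c1=1)
macro 9: S0 reads c1=1 → after 1×micro: 0; S1 reads c0=1 → after 1×micro: 1 ⇒ (c0=0, c1=1)
macro 10: S0 reads c1=1 → after 1×micro: 1; S1 reads c0=0 → after 1×micro: 1 ⇒ (c0=1, c1=1)

c1 at macro-step 1 = 1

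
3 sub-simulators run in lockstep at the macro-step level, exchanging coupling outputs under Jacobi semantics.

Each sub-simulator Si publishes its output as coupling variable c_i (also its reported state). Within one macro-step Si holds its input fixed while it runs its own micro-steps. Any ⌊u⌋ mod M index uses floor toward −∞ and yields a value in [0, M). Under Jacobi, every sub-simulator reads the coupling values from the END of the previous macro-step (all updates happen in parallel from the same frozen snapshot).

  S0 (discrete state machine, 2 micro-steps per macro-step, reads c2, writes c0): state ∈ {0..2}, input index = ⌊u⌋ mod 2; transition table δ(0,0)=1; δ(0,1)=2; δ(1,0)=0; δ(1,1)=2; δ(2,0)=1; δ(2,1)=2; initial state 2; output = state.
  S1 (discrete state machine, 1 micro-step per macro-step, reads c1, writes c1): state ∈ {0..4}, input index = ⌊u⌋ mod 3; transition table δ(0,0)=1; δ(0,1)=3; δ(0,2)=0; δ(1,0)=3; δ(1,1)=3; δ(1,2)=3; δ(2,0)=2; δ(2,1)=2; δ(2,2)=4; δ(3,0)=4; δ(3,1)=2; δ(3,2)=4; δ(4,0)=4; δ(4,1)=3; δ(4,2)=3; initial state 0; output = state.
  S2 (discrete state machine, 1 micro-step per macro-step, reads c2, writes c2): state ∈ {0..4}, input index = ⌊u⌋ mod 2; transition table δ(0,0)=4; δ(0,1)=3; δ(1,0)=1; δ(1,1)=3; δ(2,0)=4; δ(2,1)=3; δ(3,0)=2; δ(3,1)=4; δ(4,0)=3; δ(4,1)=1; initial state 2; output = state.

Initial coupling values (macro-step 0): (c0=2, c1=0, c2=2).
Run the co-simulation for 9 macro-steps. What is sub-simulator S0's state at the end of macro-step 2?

macro 1: S0 reads c2=2 → after 2×micro: 0; S1 reads c1=0 → after 1×micro: 1; S2 reads c2=2 → after 1×micro: 4 ⇒ (c0=0, c1=1, c2=4)
macro 2: S0 reads c2=4 → after 2×micro: 0; S1 reads c1=1 → after 1×micro: 3; S2 reads c2=4 → after 1×micro: 3 ⇒ (c0=0, c1=3, c2=3)
macro 3: S0 reads c2=3 → after 2×micro: 2; S1 reads c1=3 → after 1×micro: 4; S2 reads c2=3 → after 1×micro: 4 ⇒ (c0=2, c1=4, c2=4)
macro 4: S0 reads c2=4 → after 2×micro: 0; S1 reads c1=4 → after 1×micro: 3; S2 reads c2=4 → after 1×micro: 3 ⇒ (c0=0, c1=3, c2=3)
macro 5: S0 reads c2=3 → after 2×micro: 2; S1 reads c1=3 → after 1×micro: 4; S2 reads c2=3 → after 1×micro: 4 ⇒ (c0=2, c1=4, c2=4)
macro 6: S0 reads c2=4 → after 2×micro: 0; S1 reads c1=4 → after 1×micro: 3; S2 reads c2=4 → after 1×micro: 3 ⇒ (c0=0, c1=3, c2=3)
macro 7: S0 reads c2=3 → after 2×micro: 2; S1 reads c1=3 → after 1×micro: 4; S2 reads c2=3 → after 1×micro: 4 ⇒ (c0=2, c1=4, c2=4)
macro 8: S0 reads c2=4 → after 2×micro: 0; S1 reads c1=4 → after 1×micro: 3; S2 reads c2=4 → after 1×micro: 3 ⇒ (c0=0, c1=3, c2=3)
macro 9: S0 reads c2=3 → after 2×micro: 2; S1 reads c1=3 → after 1×micro: 4; S2 reads c2=3 → after 1×micro: 4 ⇒ (c0=2, c1=4, c2=4)

S0 state at macro-step 2 = 0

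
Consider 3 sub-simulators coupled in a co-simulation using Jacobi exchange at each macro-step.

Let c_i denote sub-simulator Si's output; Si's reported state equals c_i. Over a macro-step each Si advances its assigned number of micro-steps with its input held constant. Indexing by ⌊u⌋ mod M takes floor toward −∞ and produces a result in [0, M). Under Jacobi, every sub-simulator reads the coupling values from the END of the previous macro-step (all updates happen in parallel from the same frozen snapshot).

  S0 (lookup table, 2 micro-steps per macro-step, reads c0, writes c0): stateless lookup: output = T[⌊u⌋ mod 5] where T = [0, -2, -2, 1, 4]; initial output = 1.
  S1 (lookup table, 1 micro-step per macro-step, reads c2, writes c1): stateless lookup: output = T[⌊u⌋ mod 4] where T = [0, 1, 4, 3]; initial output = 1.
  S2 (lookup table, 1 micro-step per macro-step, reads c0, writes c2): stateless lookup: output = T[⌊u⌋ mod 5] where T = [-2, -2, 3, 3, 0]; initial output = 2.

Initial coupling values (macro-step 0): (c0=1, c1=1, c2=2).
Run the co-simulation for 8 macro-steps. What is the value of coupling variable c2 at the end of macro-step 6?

macro 1: S0 reads c0=1 → after 2×micro: -2; S1 reads c2=2 → after 1×micro: 4; S2 reads c0=1 → after 1×micro: -2 ⇒ (c0=-2, c1=4, c2=-2)
macro 2: S0 reads c0=-2 → after 2×micro: 1; S1 reads c2=-2 → after 1×micro: 4; S2 reads c0=-2 → after 1×micro: 3 ⇒ (c0=1, c1=4, c2=3)
macro 3: S0 reads c0=1 → after 2×micro: -2; S1 reads c2=3 → after 1×micro: 3; S2 reads c0=1 → after 1×micro: -2 ⇒ (c0=-2, c1=3, c2=-2)
macro 4: S0 reads c0=-2 → after 2×micro: 1; S1 reads c2=-2 → after 1×micro: 4; S2 reads c0=-2 → after 1×micro: 3 ⇒ (c0=1, c1=4, c2=3)
macro 5: S0 reads c0=1 → after 2×micro: -2; S1 reads c2=3 → after 1×micro: 3; S2 reads c0=1 → after 1×micro: -2 ⇒ (c0=-2, c1=3, c2=-2)
macro 6: S0 reads c0=-2 → after 2×micro: 1; S1 reads c2=-2 → after 1×micro: 4; S2 reads c0=-2 → after 1×micro: 3 ⇒ (c0=1, c1=4, c2=3)
macro 7: S0 reads c0=1 → after 2×micro: -2; S1 reads c2=3 → after 1×micro: 3; S2 reads c0=1 → after 1×micro: -2 ⇒ (c0=-2, c1=3, c2=-2)
macro 8: S0 reads c0=-2 → after 2×micro: 1; S1 reads c2=-2 → after 1×micro: 4; S2 reads c0=-2 → after 1×micro: 3 ⇒ (c0=1, c1=4, c2=3)

c2 at macro-step 6 = 3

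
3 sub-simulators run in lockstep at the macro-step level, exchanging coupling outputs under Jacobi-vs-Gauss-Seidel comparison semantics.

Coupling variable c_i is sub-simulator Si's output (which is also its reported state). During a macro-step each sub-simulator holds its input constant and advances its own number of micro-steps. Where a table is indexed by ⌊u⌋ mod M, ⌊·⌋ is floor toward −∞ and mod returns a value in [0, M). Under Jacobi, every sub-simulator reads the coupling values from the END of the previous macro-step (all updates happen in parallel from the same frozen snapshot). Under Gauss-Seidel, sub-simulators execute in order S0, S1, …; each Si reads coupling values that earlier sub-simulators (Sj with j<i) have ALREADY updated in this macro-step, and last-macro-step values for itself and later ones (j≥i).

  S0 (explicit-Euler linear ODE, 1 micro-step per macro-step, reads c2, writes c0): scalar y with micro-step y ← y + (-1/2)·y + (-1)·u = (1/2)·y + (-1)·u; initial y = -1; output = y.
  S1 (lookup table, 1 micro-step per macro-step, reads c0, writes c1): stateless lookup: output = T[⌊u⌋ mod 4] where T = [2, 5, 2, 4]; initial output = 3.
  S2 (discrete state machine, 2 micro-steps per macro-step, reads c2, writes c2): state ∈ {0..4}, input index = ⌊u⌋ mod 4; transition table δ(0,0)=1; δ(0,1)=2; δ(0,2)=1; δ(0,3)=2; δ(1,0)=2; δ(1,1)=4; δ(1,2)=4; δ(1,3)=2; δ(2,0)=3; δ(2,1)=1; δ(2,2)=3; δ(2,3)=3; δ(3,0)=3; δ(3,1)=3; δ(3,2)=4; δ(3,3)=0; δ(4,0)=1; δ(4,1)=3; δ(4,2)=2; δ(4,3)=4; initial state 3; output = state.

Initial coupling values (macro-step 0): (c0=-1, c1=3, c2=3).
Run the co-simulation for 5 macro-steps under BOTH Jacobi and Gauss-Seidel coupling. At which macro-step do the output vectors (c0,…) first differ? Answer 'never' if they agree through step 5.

first divergence at macro-step: 1

[Jacobi] macro 1: S0 reads c2=3 → after 1×micro: -7/2; S1 reads c0=-1 → after 1×micro: 4; S2 reads c2=3 → after 2×micro: 2 ⇒ (c0=-7/2, c1=4, c2=2)
[Jacobi] macro 2: S0 reads c2=2 → after 1×micro: -15/4; S1 reads c0=-7/2 → after 1×micro: 2; S2 reads c2=2 → after 2×micro: 4 ⇒ (c0=-15/4, c1=2, c2=4)
[Jacobi] macro 3: S0 reads c2=4 → after 1×micro: -47/8; S1 reads c0=-15/4 → after 1×micro: 2; S2 reads c2=4 → after 2×micro: 2 ⇒ (c0=-47/8, c1=2, c2=2)
[Jacobi] macro 4: S0 reads c2=2 → after 1×micro: -79/16; S1 reads c0=-47/8 → after 1×micro: 2; S2 reads c2=2 → after 2×micro: 4 ⇒ (c0=-79/16, c1=2, c2=4)
[Jacobi] macro 5: S0 reads c2=4 → after 1×micro: -207/32; S1 reads c0=-79/16 → after 1×micro: 4; S2 reads c2=4 → after 2×micro: 2 ⇒ (c0=-207/32, c1=4, c2=2)
[Gauss-Seidel] macro 1: S0 reads c2=3 → after 1×micro: -7/2; S1 reads c0=-7/2 → after 1×micro: 2; S2 reads c2=3 → after 2×micro: 2 ⇒ (c0=-7/2, c1=2, c2=2)
[Gauss-Seidel] macro 2: S0 reads c2=2 → after 1×micro: -15/4; S1 reads c0=-15/4 → after 1×micro: 2; S2 reads c2=2 → after 2×micro: 4 ⇒ (c0=-15/4, c1=2, c2=4)
[Gauss-Seidel] macro 3: S0 reads c2=4 → after 1×micro: -47/8; S1 reads c0=-47/8 → after 1×micro: 2; S2 reads c2=4 → after 2×micro: 2 ⇒ (c0=-47/8, c1=2, c2=2)
[Gauss-Seidel] macro 4: S0 reads c2=2 → after 1×micro: -79/16; S1 reads c0=-79/16 → after 1×micro: 4; S2 reads c2=2 → after 2×micro: 4 ⇒ (c0=-79/16, c1=4, c2=4)
[Gauss-Seidel] macro 5: S0 reads c2=4 → after 1×micro: -207/32; S1 reads c0=-207/32 → after 1×micro: 5; S2 reads c2=4 → after 2×micro: 2 ⇒ (c0=-207/32, c1=5, c2=2)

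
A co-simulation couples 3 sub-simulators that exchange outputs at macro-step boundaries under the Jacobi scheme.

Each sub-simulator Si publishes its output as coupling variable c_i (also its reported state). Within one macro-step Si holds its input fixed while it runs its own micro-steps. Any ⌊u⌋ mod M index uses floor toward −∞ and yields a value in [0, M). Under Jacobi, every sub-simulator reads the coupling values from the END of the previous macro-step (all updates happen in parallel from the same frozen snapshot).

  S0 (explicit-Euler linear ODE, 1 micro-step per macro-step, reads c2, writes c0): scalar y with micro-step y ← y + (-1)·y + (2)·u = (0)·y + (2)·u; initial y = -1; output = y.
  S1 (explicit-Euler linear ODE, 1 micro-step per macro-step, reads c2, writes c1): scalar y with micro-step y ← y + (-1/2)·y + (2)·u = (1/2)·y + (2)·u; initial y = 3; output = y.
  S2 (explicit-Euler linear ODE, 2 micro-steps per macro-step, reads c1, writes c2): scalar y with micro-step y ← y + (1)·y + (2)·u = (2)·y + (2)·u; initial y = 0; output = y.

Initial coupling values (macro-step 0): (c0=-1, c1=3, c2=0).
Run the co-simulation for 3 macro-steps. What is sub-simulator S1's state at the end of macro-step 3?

S1 state at macro-step 3 = 1443/8

macro 1: S0 reads c2=0 → after 1×micro: 0; S1 reads c2=0 → after 1×micro: 3/2; S2 reads c1=3 → after 2×micro: 18 ⇒ (c0=0, c1=3/2, c2=18)
macro 2: S0 reads c2=18 → after 1×micro: 36; S1 reads c2=18 → after 1×micro: 147/4; S2 reads c1=3/2 → after 2×micro: 81 ⇒ (c0=36, c1=147/4, c2=81)
macro 3: S0 reads c2=81 → after 1×micro: 162; S1 reads c2=81 → after 1×micro: 1443/8; S2 reads c1=147/4 → after 2×micro: 1089/2 ⇒ (c0=162, c1=1443/8, c2=1089/2)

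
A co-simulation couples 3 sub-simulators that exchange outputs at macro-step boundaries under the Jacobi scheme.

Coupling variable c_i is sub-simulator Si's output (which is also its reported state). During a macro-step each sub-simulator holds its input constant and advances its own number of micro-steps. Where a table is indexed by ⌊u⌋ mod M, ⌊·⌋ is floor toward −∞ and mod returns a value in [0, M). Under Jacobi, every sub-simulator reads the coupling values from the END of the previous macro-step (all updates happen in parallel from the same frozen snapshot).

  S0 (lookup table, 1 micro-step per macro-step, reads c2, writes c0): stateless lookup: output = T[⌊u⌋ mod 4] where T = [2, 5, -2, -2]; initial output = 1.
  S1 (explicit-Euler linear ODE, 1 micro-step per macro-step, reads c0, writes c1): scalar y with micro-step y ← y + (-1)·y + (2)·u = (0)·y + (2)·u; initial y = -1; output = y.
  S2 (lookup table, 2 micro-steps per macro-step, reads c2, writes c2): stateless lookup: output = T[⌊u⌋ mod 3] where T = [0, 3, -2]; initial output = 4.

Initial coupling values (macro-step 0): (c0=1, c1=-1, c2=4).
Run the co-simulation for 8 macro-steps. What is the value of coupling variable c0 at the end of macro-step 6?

c0 at macro-step 6 = 2

macro 1: S0 reads c2=4 → after 1×micro: 2; S1 reads c0=1 → after 1×micro: 2; S2 reads c2=4 → after 2×micro: 3 ⇒ (c0=2, c1=2, c2=3)
macro 2: S0 reads c2=3 → after 1×micro: -2; S1 reads c0=2 → after 1×micro: 4; S2 reads c2=3 → after 2×micro: 0 ⇒ (c0=-2, c1=4, c2=0)
macro 3: S0 reads c2=0 → after 1×micro: 2; S1 reads c0=-2 → after 1×micro: -4; S2 reads c2=0 → after 2×micro: 0 ⇒ (c0=2, c1=-4, c2=0)
macro 4: S0 reads c2=0 → after 1×micro: 2; S1 reads c0=2 → after 1×micro: 4; S2 reads c2=0 → after 2×micro: 0 ⇒ (c0=2, c1=4, c2=0)
macro 5: S0 reads c2=0 → after 1×micro: 2; S1 reads c0=2 → after 1×micro: 4; S2 reads c2=0 → after 2×micro: 0 ⇒ (c0=2, c1=4, c2=0)
macro 6: S0 reads c2=0 → after 1×micro: 2; S1 reads c0=2 → after 1×micro: 4; S2 reads c2=0 → after 2×micro: 0 ⇒ (c0=2, c1=4, c2=0)
macro 7: S0 reads c2=0 → after 1×micro: 2; S1 reads c0=2 → after 1×micro: 4; S2 reads c2=0 → after 2×micro: 0 ⇒ (c0=2, c1=4, c2=0)
macro 8: S0 reads c2=0 → after 1×micro: 2; S1 reads c0=2 → after 1×micro: 4; S2 reads c2=0 → after 2×micro: 0 ⇒ (c0=2, c1=4, c2=0)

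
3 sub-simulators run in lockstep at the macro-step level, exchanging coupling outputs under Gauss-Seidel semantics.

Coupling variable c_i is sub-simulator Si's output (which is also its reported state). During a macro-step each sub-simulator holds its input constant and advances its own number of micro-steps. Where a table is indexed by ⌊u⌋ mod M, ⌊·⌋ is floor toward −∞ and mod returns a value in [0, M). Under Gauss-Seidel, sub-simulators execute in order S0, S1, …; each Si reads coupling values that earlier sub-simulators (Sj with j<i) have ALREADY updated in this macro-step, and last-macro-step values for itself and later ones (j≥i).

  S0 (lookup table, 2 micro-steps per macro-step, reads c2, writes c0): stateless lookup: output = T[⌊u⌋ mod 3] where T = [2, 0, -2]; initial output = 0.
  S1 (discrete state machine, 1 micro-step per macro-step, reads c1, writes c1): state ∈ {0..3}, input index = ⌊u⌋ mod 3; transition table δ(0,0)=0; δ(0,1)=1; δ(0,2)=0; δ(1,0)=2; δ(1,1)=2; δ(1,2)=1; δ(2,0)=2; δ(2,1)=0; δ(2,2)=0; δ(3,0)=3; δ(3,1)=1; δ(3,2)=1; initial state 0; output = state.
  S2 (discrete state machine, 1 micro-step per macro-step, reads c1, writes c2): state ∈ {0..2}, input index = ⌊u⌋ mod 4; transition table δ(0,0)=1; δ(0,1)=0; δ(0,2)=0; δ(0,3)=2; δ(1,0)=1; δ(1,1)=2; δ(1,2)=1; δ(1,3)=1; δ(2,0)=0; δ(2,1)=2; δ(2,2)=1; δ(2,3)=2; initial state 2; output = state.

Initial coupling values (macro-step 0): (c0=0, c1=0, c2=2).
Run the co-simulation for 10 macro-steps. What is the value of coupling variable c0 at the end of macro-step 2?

macro 1: S0 reads c2=2 → after 2×micro: -2; S1 reads c1=0 → after 1×micro: 0; S2 reads c1=0 → after 1×micro: 0 ⇒ (c0=-2, c1=0, c2=0)
macro 2: S0 reads c2=0 → after 2×micro: 2; S1 reads c1=0 → after 1×micro: 0; S2 reads c1=0 → after 1×micro: 1 ⇒ (c0=2, c1=0, c2=1)
macro 3: S0 reads c2=1 → after 2×micro: 0; S1 reads c1=0 → after 1×micro: 0; S2 reads c1=0 → after 1×micro: 1 ⇒ (c0=0, c1=0, c2=1)
macro 4: S0 reads c2=1 → after 2×micro: 0; S1 reads c1=0 → after 1×micro: 0; S2 reads c1=0 → after 1×micro: 1 ⇒ (c0=0, c1=0, c2=1)
macro 5: S0 reads c2=1 → after 2×micro: 0; S1 reads c1=0 → after 1×micro: 0; S2 reads c1=0 → after 1×micro: 1 ⇒ (c0=0, c1=0, c2=1)
macro 6: S0 reads c2=1 → after 2×micro: 0; S1 reads c1=0 → after 1×micro: 0; S2 reads c1=0 → after 1×micro: 1 ⇒ (c0=0, c1=0, c2=1)
macro 7: S0 reads c2=1 → after 2×micro: 0; S1 reads c1=0 → after 1×micro: 0; S2 reads c1=0 → after 1×micro: 1 ⇒ (c0=0, c1=0, c2=1)
macro 8: S0 reads c2=1 → after 2×micro: 0; S1 reads c1=0 → after 1×micro: 0; S2 reads c1=0 → after 1×micro: 1 ⇒ (c0=0, c1=0, c2=1)
macro 9: S0 reads c2=1 → after 2×micro: 0; S1 reads c1=0 → after 1×micro: 0; S2 reads c1=0 → after 1×micro: 1 ⇒ (c0=0, c1=0, c2=1)
macro 10: S0 reads c2=1 → after 2×micro: 0; S1 reads c1=0 → after 1×micro: 0; S2 reads c1=0 → after 1×micro: 1 ⇒ (c0=0, c1=0, c2=1)

c0 at macro-step 2 = 2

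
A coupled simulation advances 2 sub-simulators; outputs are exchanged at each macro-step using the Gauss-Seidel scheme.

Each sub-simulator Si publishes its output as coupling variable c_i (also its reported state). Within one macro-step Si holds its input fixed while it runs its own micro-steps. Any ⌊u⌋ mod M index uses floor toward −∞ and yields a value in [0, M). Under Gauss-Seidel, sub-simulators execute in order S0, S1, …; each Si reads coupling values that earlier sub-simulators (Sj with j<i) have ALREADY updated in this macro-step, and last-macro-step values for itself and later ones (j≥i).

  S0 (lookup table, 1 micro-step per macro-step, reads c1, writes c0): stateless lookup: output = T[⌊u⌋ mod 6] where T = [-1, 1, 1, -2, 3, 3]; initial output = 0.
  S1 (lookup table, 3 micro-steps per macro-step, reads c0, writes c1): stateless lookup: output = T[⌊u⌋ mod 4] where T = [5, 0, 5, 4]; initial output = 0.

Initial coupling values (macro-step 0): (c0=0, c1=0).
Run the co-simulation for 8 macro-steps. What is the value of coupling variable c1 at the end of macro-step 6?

c1 at macro-step 6 = 4

macro 1: S0 reads c1=0 → after 1×micro: -1; S1 reads c0=-1 → after 3×micro: 4 ⇒ (c0=-1, c1=4)
macro 2: S0 reads c1=4 → after 1×micro: 3; S1 reads c0=3 → after 3×micro: 4 ⇒ (c0=3, c1=4)
macro 3: S0 reads c1=4 → after 1×micro: 3; S1 reads c0=3 → after 3×micro: 4 ⇒ (c0=3, c1=4)
macro 4: S0 reads c1=4 → after 1×micro: 3; S1 reads c0=3 → after 3×micro: 4 ⇒ (c0=3, c1=4)
macro 5: S0 reads c1=4 → after 1×micro: 3; S1 reads c0=3 → after 3×micro: 4 ⇒ (c0=3, c1=4)
macro 6: S0 reads c1=4 → after 1×micro: 3; S1 reads c0=3 → after 3×micro: 4 ⇒ (c0=3, c1=4)
macro 7: S0 reads c1=4 → after 1×micro: 3; S1 reads c0=3 → after 3×micro: 4 ⇒ (c0=3, c1=4)
macro 8: S0 reads c1=4 → after 1×micro: 3; S1 reads c0=3 → after 3×micro: 4 ⇒ (c0=3, c1=4)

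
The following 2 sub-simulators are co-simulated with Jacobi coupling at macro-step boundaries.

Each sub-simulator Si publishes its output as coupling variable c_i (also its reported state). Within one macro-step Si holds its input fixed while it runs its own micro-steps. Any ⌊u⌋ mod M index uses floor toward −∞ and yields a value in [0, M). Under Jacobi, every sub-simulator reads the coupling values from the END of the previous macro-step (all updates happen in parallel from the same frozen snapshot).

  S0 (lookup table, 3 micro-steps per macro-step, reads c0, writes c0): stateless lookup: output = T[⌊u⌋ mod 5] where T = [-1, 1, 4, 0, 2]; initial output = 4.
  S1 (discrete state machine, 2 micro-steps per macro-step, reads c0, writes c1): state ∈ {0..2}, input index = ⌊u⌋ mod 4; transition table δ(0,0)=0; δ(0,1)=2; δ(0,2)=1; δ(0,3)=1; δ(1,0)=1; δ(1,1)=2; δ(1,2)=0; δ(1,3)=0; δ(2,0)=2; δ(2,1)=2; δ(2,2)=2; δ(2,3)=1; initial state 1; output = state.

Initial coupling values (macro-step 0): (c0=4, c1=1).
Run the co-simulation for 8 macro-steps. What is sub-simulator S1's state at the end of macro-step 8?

macro 1: S0 reads c0=4 → after 3×micro: 2; S1 reads c0=4 → after 2×micro: 1 ⇒ (c0=2, c1=1)
macro 2: S0 reads c0=2 → after 3×micro: 4; S1 reads c0=2 → after 2×micro: 1 ⇒ (c0=4, c1=1)
macro 3: S0 reads c0=4 → after 3×micro: 2; S1 reads c0=4 → after 2×micro: 1 ⇒ (c0=2, c1=1)
macro 4: S0 reads c0=2 → after 3×micro: 4; S1 reads c0=2 → after 2×micro: 1 ⇒ (c0=4, c1=1)
macro 5: S0 reads c0=4 → after 3×micro: 2; S1 reads c0=4 → after 2×micro: 1 ⇒ (c0=2, c1=1)
macro 6: S0 reads c0=2 → after 3×micro: 4; S1 reads c0=2 → after 2×micro: 1 ⇒ (c0=4, c1=1)
macro 7: S0 reads c0=4 → after 3×micro: 2; S1 reads c0=4 → after 2×micro: 1 ⇒ (c0=2, c1=1)
macro 8: S0 reads c0=2 → after 3×micro: 4; S1 reads c0=2 → after 2×micro: 1 ⇒ (c0=4, c1=1)

S1 state at macro-step 8 = 1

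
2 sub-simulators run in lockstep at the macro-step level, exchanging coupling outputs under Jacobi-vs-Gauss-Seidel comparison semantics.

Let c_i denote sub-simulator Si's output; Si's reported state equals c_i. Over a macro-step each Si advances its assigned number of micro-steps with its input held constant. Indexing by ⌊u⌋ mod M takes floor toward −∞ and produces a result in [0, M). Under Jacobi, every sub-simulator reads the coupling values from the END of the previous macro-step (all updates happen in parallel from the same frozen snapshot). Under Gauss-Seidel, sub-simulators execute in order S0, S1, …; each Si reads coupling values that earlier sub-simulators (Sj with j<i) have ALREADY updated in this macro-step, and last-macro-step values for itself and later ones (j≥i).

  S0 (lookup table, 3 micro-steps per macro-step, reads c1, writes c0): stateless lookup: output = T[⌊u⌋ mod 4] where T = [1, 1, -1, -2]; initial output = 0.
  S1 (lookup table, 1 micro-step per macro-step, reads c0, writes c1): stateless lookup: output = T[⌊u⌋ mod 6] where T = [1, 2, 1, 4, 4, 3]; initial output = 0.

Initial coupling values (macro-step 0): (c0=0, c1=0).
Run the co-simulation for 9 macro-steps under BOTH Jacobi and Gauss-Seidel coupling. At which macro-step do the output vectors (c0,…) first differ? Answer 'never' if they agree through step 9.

[Jacobi] macro 1: S0 reads c1=0 → after 3×micro: 1; S1 reads c0=0 → after 1×micro: 1 ⇒ (c0=1, c1=1)
[Jacobi] macro 2: S0 reads c1=1 → after 3×micro: 1; S1 reads c0=1 → after 1×micro: 2 ⇒ (c0=1, c1=2)
[Jacobi] macro 3: S0 reads c1=2 → after 3×micro: -1; S1 reads c0=1 → after 1×micro: 2 ⇒ (c0=-1, c1=2)
[Jacobi] macro 4: S0 reads c1=2 → after 3×micro: -1; S1 reads c0=-1 → after 1×micro: 3 ⇒ (c0=-1, c1=3)
[Jacobi] macro 5: S0 reads c1=3 → after 3×micro: -2; S1 reads c0=-1 → after 1×micro: 3 ⇒ (c0=-2, c1=3)
[Jacobi] macro 6: S0 reads c1=3 → after 3×micro: -2; S1 reads c0=-2 → after 1×micro: 4 ⇒ (c0=-2, c1=4)
[Jacobi] macro 7: S0 reads c1=4 → after 3×micro: 1; S1 reads c0=-2 → after 1×micro: 4 ⇒ (c0=1, c1=4)
[Jacobi] macro 8: S0 reads c1=4 → after 3×micro: 1; S1 reads c0=1 → after 1×micro: 2 ⇒ (c0=1, c1=2)
[Jacobi] macro 9: S0 reads c1=2 → after 3×micro: -1; S1 reads c0=1 → after 1×micro: 2 ⇒ (c0=-1, c1=2)
[Gauss-Seidel] macro 1: S0 reads c1=0 → after 3×micro: 1; S1 reads c0=1 → after 1×micro: 2 ⇒ (c0=1, c1=2)
[Gauss-Seidel] macro 2: S0 reads c1=2 → after 3×micro: -1; S1 reads c0=-1 → after 1×micro: 3 ⇒ (c0=-1, c1=3)
[Gauss-Seidel] macro 3: S0 reads c1=3 → after 3×micro: -2; S1 reads c0=-2 → after 1×micro: 4 ⇒ (c0=-2, c1=4)
[Gauss-Seidel] macro 4: S0 reads c1=4 → after 3×micro: 1; S1 reads c0=1 → after 1×micro: 2 ⇒ (c0=1, c1=2)
[Gauss-Seidel] macro 5: S0 reads c1=2 → after 3×micro: -1; S1 reads c0=-1 → after 1×micro: 3 ⇒ (c0=-1, c1=3)
[Gauss-Seidel] macro 6: S0 reads c1=3 → after 3×micro: -2; S1 reads c0=-2 → after 1×micro: 4 ⇒ (c0=-2, c1=4)
[Gauss-Seidel] macro 7: S0 reads c1=4 → after 3×micro: 1; S1 reads c0=1 → after 1×micro: 2 ⇒ (c0=1, c1=2)
[Gauss-Seidel] macro 8: S0 reads c1=2 → after 3×micro: -1; S1 reads c0=-1 → after 1×micro: 3 ⇒ (c0=-1, c1=3)
[Gauss-Seidel] macro 9: S0 reads c1=3 → after 3×micro: -2; S1 reads c0=-2 → after 1×micro: 4 ⇒ (c0=-2, c1=4)

first divergence at macro-step: 1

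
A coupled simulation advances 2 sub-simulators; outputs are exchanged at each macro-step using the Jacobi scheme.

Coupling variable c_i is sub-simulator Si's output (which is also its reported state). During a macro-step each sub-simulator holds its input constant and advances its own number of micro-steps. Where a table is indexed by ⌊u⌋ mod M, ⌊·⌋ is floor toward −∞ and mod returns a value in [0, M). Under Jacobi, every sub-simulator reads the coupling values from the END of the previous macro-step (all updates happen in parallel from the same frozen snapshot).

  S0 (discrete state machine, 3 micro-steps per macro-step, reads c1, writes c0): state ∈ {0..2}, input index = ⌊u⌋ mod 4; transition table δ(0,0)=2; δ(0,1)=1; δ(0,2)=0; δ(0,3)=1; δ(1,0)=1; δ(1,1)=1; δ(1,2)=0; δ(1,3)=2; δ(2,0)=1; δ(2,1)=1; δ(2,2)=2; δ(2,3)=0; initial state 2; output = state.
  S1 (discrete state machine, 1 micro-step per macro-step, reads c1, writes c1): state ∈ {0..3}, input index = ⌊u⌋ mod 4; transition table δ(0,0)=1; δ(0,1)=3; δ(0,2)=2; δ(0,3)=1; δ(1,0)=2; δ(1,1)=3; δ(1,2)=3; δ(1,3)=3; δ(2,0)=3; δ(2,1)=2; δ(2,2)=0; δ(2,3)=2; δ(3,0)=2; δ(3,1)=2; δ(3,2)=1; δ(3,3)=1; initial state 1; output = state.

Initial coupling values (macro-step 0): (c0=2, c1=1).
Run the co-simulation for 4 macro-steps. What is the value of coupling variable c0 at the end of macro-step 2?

c0 at macro-step 2 = 1

macro 1: S0 reads c1=1 → after 3×micro: 1; S1 reads c1=1 → after 1×micro: 3 ⇒ (c0=1, c1=3)
macro 2: S0 reads c1=3 → after 3×micro: 1; S1 reads c1=3 → after 1×micro: 1 ⇒ (c0=1, c1=1)
macro 3: S0 reads c1=1 → after 3×micro: 1; S1 reads c1=1 → after 1×micro: 3 ⇒ (c0=1, c1=3)
macro 4: S0 reads c1=3 → after 3×micro: 1; S1 reads c1=3 → after 1×micro: 1 ⇒ (c0=1, c1=1)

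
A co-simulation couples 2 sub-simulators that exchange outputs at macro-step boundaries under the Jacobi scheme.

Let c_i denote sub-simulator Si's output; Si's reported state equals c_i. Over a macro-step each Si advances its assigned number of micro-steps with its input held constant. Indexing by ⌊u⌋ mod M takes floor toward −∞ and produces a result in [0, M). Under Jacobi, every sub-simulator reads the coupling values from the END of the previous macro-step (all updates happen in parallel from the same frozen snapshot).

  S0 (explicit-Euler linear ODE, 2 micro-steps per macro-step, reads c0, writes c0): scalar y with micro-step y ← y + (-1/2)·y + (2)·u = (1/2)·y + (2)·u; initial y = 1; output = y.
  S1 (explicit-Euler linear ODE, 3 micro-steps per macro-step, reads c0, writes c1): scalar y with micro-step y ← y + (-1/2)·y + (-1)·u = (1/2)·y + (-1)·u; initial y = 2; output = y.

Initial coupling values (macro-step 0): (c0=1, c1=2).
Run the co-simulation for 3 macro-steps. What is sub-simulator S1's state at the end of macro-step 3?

macro 1: S0 reads c0=1 → after 2×micro: 13/4; S1 reads c0=1 → after 3×micro: -3/2 ⇒ (c0=13/4, c1=-3/2)
macro 2: S0 reads c0=13/4 → after 2×micro: 169/16; S1 reads c0=13/4 → after 3×micro: -47/8 ⇒ (c0=169/16, c1=-47/8)
macro 3: S0 reads c0=169/16 → after 2×micro: 2197/64; S1 reads c0=169/16 → after 3×micro: -615/32 ⇒ (c0=2197/64, c1=-615/32)

S1 state at macro-step 3 = -615/32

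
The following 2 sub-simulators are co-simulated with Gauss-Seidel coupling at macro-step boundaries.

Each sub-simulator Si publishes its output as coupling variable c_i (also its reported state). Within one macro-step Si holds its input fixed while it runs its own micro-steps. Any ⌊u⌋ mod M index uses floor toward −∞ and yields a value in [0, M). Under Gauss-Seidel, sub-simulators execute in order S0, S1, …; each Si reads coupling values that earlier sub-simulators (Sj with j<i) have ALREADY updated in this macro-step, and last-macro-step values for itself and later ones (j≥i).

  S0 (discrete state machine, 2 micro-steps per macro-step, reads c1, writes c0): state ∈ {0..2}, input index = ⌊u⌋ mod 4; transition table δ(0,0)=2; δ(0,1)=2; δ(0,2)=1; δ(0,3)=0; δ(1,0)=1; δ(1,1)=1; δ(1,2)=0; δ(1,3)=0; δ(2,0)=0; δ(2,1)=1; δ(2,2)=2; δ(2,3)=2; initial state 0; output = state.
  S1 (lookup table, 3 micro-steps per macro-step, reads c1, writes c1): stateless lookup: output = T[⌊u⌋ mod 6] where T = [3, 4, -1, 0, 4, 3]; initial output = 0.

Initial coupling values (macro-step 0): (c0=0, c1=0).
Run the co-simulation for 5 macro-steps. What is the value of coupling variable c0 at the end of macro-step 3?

macro 1: S0 reads c1=0 → after 2×micro: 0; S1 reads c1=0 → after 3×micro: 3 ⇒ (c0=0, c1=3)
macro 2: S0 reads c1=3 → after 2×micro: 0; S1 reads c1=3 → after 3×micro: 0 ⇒ (c0=0, c1=0)
macro 3: S0 reads c1=0 → after 2×micro: 0; S1 reads c1=0 → after 3×micro: 3 ⇒ (c0=0, c1=3)
macro 4: S0 reads c1=3 → after 2×micro: 0; S1 reads c1=3 → after 3×micro: 0 ⇒ (c0=0, c1=0)
macro 5: S0 reads c1=0 → after 2×micro: 0; S1 reads c1=0 → after 3×micro: 3 ⇒ (c0=0, c1=3)

c0 at macro-step 3 = 0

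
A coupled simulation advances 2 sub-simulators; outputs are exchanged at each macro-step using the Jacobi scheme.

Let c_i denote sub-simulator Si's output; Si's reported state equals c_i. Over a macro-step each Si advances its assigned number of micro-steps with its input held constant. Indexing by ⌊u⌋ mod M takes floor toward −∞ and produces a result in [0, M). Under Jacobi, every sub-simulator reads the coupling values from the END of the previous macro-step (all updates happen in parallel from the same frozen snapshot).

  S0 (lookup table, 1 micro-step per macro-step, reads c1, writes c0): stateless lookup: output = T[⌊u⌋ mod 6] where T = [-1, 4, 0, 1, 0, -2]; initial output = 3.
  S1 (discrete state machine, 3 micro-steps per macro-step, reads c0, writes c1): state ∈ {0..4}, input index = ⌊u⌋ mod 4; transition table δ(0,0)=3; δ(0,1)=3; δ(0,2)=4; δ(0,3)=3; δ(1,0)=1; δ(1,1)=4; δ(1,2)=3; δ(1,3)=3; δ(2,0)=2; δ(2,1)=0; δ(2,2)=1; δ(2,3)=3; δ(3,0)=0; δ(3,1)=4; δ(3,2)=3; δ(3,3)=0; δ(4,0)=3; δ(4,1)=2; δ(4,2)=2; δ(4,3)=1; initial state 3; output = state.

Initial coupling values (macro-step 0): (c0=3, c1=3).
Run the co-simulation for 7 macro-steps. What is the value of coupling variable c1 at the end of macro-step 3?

macro 1: S0 reads c1=3 → after 1×micro: 1; S1 reads c0=3 → after 3×micro: 0 ⇒ (c0=1, c1=0)
macro 2: S0 reads c1=0 → after 1×micro: -1; S1 reads c0=1 → after 3×micro: 2 ⇒ (c0=-1, c1=2)
macro 3: S0 reads c1=2 → after 1×micro: 0; S1 reads c0=-1 → after 3×micro: 3 ⇒ (c0=0, c1=3)
macro 4: S0 reads c1=3 → after 1×micro: 1; S1 reads c0=0 → after 3×micro: 0 ⇒ (c0=1, c1=0)
macro 5: S0 reads c1=0 → after 1×micro: -1; S1 reads c0=1 → after 3×micro: 2 ⇒ (c0=-1, c1=2)
macro 6: S0 reads c1=2 → after 1×micro: 0; S1 reads c0=-1 → after 3×micro: 3 ⇒ (c0=0, c1=3)
macro 7: S0 reads c1=3 → after 1×micro: 1; S1 reads c0=0 → after 3×micro: 0 ⇒ (c0=1, c1=0)

c1 at macro-step 3 = 3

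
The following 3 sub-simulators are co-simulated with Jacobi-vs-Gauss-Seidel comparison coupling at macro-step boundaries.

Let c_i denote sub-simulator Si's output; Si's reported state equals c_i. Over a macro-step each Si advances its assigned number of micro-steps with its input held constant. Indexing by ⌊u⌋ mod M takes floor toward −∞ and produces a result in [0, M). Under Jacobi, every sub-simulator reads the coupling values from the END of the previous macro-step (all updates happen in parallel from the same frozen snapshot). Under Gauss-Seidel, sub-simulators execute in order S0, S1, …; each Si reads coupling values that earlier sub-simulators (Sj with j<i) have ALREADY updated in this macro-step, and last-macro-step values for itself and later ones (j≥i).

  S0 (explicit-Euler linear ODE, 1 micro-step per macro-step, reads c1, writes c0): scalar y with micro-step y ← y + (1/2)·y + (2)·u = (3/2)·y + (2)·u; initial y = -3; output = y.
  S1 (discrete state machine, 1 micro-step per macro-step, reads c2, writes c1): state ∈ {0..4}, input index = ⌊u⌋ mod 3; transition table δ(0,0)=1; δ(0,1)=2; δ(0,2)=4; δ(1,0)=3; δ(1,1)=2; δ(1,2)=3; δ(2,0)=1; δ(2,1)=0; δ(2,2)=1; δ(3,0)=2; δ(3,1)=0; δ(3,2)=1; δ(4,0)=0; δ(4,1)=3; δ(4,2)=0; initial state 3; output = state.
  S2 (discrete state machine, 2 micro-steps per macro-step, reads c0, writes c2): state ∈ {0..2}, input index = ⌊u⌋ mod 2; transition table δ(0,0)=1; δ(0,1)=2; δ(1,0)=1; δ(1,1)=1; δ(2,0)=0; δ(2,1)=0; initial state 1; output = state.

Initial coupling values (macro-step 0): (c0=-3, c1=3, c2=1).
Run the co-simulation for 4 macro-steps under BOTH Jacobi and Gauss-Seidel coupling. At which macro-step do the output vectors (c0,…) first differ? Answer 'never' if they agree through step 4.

first divergence at macro-step: never

[Jacobi] macro 1: S0 reads c1=3 → after 1×micro: 3/2; S1 reads c2=1 → after 1×micro: 0; S2 reads c0=-3 → after 2×micro: 1 ⇒ (c0=3/2, c1=0, c2=1)
[Jacobi] macro 2: S0 reads c1=0 → after 1×micro: 9/4; S1 reads c2=1 → after 1×micro: 2; S2 reads c0=3/2 → after 2×micro: 1 ⇒ (c0=9/4, c1=2, c2=1)
[Jacobi] macro 3: S0 reads c1=2 → after 1×micro: 59/8; S1 reads c2=1 → after 1×micro: 0; S2 reads c0=9/4 → after 2×micro: 1 ⇒ (c0=59/8, c1=0, c2=1)
[Jacobi] macro 4: S0 reads c1=0 → after 1×micro: 177/16; S1 reads c2=1 → after 1×micro: 2; S2 reads c0=59/8 → after 2×micro: 1 ⇒ (c0=177/16, c1=2, c2=1)
[Gauss-Seidel] macro 1: S0 reads c1=3 → after 1×micro: 3/2; S1 reads c2=1 → after 1×micro: 0; S2 reads c0=3/2 → after 2×micro: 1 ⇒ (c0=3/2, c1=0, c2=1)
[Gauss-Seidel] macro 2: S0 reads c1=0 → after 1×micro: 9/4; S1 reads c2=1 → after 1×micro: 2; S2 reads c0=9/4 → after 2×micro: 1 ⇒ (c0=9/4, c1=2, c2=1)
[Gauss-Seidel] macro 3: S0 reads c1=2 → after 1×micro: 59/8; S1 reads c2=1 → after 1×micro: 0; S2 reads c0=59/8 → after 2×micro: 1 ⇒ (c0=59/8, c1=0, c2=1)
[Gauss-Seidel] macro 4: S0 reads c1=0 → after 1×micro: 177/16; S1 reads c2=1 → after 1×micro: 2; S2 reads c0=177/16 → after 2×micro: 1 ⇒ (c0=177/16, c1=2, c2=1)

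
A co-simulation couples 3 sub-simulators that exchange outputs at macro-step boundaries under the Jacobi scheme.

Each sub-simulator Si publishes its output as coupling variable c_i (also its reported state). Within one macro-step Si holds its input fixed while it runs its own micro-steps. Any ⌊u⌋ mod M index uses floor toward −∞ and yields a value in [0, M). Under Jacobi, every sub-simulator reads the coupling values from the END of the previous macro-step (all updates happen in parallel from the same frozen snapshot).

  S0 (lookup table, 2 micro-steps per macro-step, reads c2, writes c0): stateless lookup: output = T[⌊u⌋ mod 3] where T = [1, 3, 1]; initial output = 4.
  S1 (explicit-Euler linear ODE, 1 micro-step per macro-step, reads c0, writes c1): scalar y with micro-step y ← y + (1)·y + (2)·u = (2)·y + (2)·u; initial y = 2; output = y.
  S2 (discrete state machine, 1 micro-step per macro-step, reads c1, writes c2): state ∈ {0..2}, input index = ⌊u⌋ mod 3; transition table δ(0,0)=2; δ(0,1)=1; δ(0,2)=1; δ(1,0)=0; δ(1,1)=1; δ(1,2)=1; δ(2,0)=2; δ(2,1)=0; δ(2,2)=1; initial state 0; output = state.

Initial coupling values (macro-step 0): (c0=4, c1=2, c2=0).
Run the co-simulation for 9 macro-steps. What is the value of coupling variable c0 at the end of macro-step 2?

macro 1: S0 reads c2=0 → after 2×micro: 1; S1 reads c0=4 → after 1×micro: 12; S2 reads c1=2 → after 1×micro: 1 ⇒ (c0=1, c1=12, c2=1)
macro 2: S0 reads c2=1 → after 2×micro: 3; S1 reads c0=1 → after 1×micro: 26; S2 reads c1=12 → after 1×micro: 0 ⇒ (c0=3, c1=26, c2=0)
macro 3: S0 reads c2=0 → after 2×micro: 1; S1 reads c0=3 → after 1×micro: 58; S2 reads c1=26 → after 1×micro: 1 ⇒ (c0=1, c1=58, c2=1)
macro 4: S0 reads c2=1 → after 2×micro: 3; S1 reads c0=1 → after 1×micro: 118; S2 reads c1=58 → after 1×micro: 1 ⇒ (c0=3, c1=118, c2=1)
macro 5: S0 reads c2=1 → after 2×micro: 3; S1 reads c0=3 → after 1×micro: 242; S2 reads c1=118 → after 1×micro: 1 ⇒ (c0=3, c1=242, c2=1)
macro 6: S0 reads c2=1 → after 2×micro: 3; S1 reads c0=3 → after 1×micro: 490; S2 reads c1=242 → after 1×micro: 1 ⇒ (c0=3, c1=490, c2=1)
macro 7: S0 reads c2=1 → after 2×micro: 3; S1 reads c0=3 → after 1×micro: 986; S2 reads c1=490 → after 1×micro: 1 ⇒ (c0=3, c1=986, c2=1)
macro 8: S0 reads c2=1 → after 2×micro: 3; S1 reads c0=3 → after 1×micro: 1978; S2 reads c1=986 → after 1×micro: 1 ⇒ (c0=3, c1=1978, c2=1)
macro 9: S0 reads c2=1 → after 2×micro: 3; S1 reads c0=3 → after 1×micro: 3962; S2 reads c1=1978 → after 1×micro: 1 ⇒ (c0=3, c1=3962, c2=1)

c0 at macro-step 2 = 3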